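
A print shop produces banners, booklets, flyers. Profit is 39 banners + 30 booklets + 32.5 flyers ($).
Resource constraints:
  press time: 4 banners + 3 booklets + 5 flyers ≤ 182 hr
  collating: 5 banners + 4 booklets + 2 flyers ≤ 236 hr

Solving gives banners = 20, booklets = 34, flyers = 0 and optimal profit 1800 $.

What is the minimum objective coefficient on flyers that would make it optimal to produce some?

36

At the optimum: press time uses 182 of 182 (binding); collating uses 236 of 236 (binding).
Dual feasibility on the basic columns requires 4·y_press time + 5·y_collating = 39, 3·y_press time + 4·y_collating = 30.
Solving: y_press time = 6, y_collating = 3.
flyers enters the basis when its profit ≥ yᵀa₃ = 6·5 + 3·2 = 36.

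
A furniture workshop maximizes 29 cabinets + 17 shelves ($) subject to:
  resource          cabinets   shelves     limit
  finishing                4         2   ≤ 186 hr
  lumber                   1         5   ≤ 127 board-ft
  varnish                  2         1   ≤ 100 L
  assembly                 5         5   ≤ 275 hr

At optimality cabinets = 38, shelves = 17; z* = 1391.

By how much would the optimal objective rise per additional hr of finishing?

6

Check each constraint at x*: finishing 186/186 (tight); lumber 123/127 (slack 4); varnish 93/100 (slack 7); assembly 275/275 (tight).
By complementary slackness, y = 0 for the non-binding constraints.
Dual feasibility on the basic columns requires 4·y_finishing + 5·y_assembly = 29, 2·y_finishing + 5·y_assembly = 17.
Solving: y_finishing = 6, y_assembly = 1.
Shadow price of finishing = 6.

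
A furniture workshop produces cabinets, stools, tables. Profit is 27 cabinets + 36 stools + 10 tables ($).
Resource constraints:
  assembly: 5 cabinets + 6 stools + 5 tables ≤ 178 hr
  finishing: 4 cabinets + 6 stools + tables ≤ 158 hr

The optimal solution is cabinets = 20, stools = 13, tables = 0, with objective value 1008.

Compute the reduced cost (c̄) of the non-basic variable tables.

Both assembly and finishing are binding at x*.
Dual feasibility on the basic columns requires 5·y_assembly + 4·y_finishing = 27, 6·y_assembly + 6·y_finishing = 36.
Solving: y_assembly = 3, y_finishing = 3.
Reduced cost of tables: c₃ − yᵀa₃ = 10 − (3·5 + 3·1) = 10 − 18 = -8.

-8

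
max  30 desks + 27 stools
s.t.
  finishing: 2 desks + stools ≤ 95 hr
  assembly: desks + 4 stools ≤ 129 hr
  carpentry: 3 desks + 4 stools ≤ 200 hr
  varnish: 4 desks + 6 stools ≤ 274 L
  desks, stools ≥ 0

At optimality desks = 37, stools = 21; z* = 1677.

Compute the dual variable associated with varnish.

Binding: finishing and varnish. Non-binding: assembly (8 unused), carpentry (5 unused).
Slack constraints have shadow price 0 (complementary slackness).
Dual feasibility on the basic columns requires 2·y_finishing + 4·y_varnish = 30, 1·y_finishing + 6·y_varnish = 27.
Solving: y_finishing = 9, y_varnish = 3.
Shadow price of varnish = 3.

3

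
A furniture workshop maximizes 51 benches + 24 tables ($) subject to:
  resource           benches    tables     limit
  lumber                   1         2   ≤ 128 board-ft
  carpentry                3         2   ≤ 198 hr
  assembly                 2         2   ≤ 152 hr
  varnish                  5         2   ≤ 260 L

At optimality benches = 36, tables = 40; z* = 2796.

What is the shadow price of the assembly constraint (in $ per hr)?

Check each constraint at x*: lumber 116/128 (slack 12); carpentry 188/198 (slack 10); assembly 152/152 (tight); varnish 260/260 (tight).
Since lumber, carpentry are not tight, their duals are 0.
From A_Bᵀ y = c: 2·y_assembly + 5·y_varnish = 51; 2·y_assembly + 2·y_varnish = 24.
This yields shadow prices y_assembly = 3, y_varnish = 9.
Shadow price of assembly = 3.

3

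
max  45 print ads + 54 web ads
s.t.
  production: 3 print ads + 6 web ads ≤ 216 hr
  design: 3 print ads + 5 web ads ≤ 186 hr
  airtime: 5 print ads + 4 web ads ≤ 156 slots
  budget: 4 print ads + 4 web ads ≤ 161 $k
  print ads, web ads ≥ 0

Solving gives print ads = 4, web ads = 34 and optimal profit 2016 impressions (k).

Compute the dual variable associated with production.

5

Check each constraint at x*: production 216/216 (tight); design 182/186 (slack 4); airtime 156/156 (tight); budget 152/161 (slack 9).
Slack constraints have shadow price 0 (complementary slackness).
Dual feasibility on the basic columns requires 3·y_production + 5·y_airtime = 45, 6·y_production + 4·y_airtime = 54.
This yields shadow prices y_production = 5, y_airtime = 6.
Shadow price of production = 5.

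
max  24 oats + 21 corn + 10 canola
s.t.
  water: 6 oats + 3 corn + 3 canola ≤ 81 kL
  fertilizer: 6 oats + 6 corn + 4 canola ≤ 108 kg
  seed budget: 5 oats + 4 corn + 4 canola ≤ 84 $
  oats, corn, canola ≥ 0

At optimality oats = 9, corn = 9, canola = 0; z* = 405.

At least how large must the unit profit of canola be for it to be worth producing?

15

Check each constraint at x*: water 81/81 (tight); fertilizer 108/108 (tight); seed budget 81/84 (slack 3).
Slack constraints have shadow price 0 (complementary slackness).
From A_Bᵀ y = c: 6·y_water + 6·y_fertilizer = 24; 3·y_water + 6·y_fertilizer = 21.
Solving: y_water = 1, y_fertilizer = 3.
canola enters the basis when its profit ≥ yᵀa₃ = 1·3 + 3·4 = 15.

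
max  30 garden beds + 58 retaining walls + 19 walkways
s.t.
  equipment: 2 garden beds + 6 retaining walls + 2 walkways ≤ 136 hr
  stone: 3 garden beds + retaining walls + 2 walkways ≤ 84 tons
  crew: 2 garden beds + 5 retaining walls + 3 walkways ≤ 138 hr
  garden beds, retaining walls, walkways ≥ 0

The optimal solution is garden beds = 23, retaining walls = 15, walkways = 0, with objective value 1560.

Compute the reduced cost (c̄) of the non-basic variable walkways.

Binding: equipment and stone. Non-binding: crew (17 unused).
By complementary slackness, y = 0 for the non-binding constraint.
From A_Bᵀ y = c: 2·y_equipment + 3·y_stone = 30; 6·y_equipment + 1·y_stone = 58.
→ y_equipment = 9 and y_stone = 4.
Reduced cost of walkways: c₃ − yᵀa₃ = 19 − (9·2 + 4·2) = 19 − 26 = -7.

-7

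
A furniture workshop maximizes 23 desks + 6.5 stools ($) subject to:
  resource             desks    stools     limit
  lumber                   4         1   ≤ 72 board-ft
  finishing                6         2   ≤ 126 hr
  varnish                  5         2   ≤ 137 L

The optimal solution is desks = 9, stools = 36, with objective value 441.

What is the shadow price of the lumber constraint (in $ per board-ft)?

At the optimum: lumber uses 72 of 72 (binding); finishing uses 126 of 126 (binding); varnish uses 117 of 137 (slack = 20).
Slack constraints have shadow price 0 (complementary slackness).
From A_Bᵀ y = c: 4·y_lumber + 6·y_finishing = 23; 1·y_lumber + 2·y_finishing = 6.5.
Solving: y_lumber = 3.5, y_finishing = 1.5.
Shadow price of lumber = 3.5.

3.5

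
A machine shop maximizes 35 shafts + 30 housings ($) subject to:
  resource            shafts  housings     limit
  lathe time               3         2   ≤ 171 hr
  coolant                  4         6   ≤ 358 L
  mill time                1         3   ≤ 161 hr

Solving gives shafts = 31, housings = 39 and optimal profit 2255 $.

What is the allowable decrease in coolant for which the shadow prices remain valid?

Binding constraints: lathe time, coolant. The basis is B = [[3,2],[4,6]] with det 10.
Per unit decrease in coolant, x* moves by d = (0.2, -0.3).
The basis stays optimal until housings reaches 0; allowable decrease = 130 L.

130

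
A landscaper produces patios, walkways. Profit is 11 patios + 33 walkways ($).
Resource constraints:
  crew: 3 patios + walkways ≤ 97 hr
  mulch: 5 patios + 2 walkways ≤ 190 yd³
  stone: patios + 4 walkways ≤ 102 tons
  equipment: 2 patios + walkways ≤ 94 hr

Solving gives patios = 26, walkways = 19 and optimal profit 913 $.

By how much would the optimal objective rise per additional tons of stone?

8

At the optimum: crew uses 97 of 97 (binding); mulch uses 168 of 190 (slack = 22); stone uses 102 of 102 (binding); equipment uses 71 of 94 (slack = 23).
Slack constraints have shadow price 0 (complementary slackness).
From A_Bᵀ y = c: 3·y_crew + 1·y_stone = 11; 1·y_crew + 4·y_stone = 33.
→ y_crew = 1 and y_stone = 8.
Shadow price of stone = 8.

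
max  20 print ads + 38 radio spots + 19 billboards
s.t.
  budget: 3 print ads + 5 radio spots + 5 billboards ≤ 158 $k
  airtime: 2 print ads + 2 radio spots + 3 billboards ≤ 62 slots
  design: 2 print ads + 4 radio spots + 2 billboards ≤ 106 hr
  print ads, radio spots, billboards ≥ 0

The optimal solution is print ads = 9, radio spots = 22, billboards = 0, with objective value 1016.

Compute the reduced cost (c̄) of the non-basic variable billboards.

Binding: airtime and design. Non-binding: budget (21 unused).
Slack constraints have shadow price 0 (complementary slackness).
The binding rows give the dual system: 2·y_airtime + 2·y_design = 20 and 2·y_airtime + 4·y_design = 38.
→ y_airtime = 1 and y_design = 9.
Reduced cost of billboards: c₃ − yᵀa₃ = 19 − (1·3 + 9·2) = 19 − 21 = -2.

-2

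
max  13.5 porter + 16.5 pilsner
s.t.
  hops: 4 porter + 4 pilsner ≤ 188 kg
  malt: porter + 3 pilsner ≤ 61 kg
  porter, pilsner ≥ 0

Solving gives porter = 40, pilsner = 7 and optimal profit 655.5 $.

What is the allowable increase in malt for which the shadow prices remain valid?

80

Binding constraints: hops, malt. The basis is B = [[4,4],[1,3]] with det 8.
Per unit increase in malt, x* moves by d = (-0.5, 0.5).
The basis stays optimal until porter reaches 0; allowable increase = 80 kg.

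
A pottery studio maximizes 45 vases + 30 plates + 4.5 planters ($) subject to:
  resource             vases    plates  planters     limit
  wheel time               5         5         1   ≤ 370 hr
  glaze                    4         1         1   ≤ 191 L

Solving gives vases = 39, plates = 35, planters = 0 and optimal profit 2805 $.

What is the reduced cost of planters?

At the optimum: wheel time uses 370 of 370 (binding); glaze uses 191 of 191 (binding).
The binding rows give the dual system: 5·y_wheel time + 4·y_glaze = 45 and 5·y_wheel time + 1·y_glaze = 30.
→ y_wheel time = 5 and y_glaze = 5.
Reduced cost of planters: c₃ − yᵀa₃ = 4.5 − (5·1 + 5·1) = 4.5 − 10 = -5.5.

-5.5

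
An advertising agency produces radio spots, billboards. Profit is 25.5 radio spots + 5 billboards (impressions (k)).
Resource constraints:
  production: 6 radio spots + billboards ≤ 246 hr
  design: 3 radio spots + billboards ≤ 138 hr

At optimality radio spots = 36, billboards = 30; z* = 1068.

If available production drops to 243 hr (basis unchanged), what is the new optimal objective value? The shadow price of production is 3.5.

Δb = -3, so new z* = 1068 + (3.5)·(-3) = 1068 − 10.5 = 1057.5.

1057.5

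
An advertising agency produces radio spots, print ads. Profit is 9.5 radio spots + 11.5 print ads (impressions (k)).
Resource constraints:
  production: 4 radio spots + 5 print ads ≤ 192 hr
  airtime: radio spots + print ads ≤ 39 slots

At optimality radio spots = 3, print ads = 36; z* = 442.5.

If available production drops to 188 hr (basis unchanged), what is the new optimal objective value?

434.5

At the optimum: production uses 192 of 192 (binding); airtime uses 39 of 39 (binding).
Dual feasibility on the basic columns requires 4·y_production + 1·y_airtime = 9.5, 5·y_production + 1·y_airtime = 11.5.
Solving: y_production = 2, y_airtime = 1.5.
Δz = y_production·Δb = 2 × (-4) = -8, so new z* = 442.5 − 8 = 434.5.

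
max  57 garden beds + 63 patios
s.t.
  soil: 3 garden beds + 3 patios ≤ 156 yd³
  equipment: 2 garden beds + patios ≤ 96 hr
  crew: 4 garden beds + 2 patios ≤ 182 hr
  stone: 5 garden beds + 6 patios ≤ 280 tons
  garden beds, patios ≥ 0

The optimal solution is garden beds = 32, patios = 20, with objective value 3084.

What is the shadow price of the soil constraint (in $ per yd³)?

9

Binding: soil and stone. Non-binding: equipment (12 unused), crew (14 unused).
By complementary slackness, y = 0 for the non-binding constraints.
Dual feasibility on the basic columns requires 3·y_soil + 5·y_stone = 57, 3·y_soil + 6·y_stone = 63.
→ y_soil = 9 and y_stone = 6.
Shadow price of soil = 9.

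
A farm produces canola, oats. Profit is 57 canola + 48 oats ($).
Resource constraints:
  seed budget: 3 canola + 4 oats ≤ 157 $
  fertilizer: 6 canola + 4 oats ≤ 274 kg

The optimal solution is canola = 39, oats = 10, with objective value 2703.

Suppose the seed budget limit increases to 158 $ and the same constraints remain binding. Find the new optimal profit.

2708

At the optimum: seed budget uses 157 of 157 (binding); fertilizer uses 274 of 274 (binding).
The binding rows give the dual system: 3·y_seed budget + 6·y_fertilizer = 57 and 4·y_seed budget + 4·y_fertilizer = 48.
→ y_seed budget = 5 and y_fertilizer = 7.
Δz = y_seed budget·Δb = 5 × (1) = 5, so new z* = 2703 + 5 = 2708.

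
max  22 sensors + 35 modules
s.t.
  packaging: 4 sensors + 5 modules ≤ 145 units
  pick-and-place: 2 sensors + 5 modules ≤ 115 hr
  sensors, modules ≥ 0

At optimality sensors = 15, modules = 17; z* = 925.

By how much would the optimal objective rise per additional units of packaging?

Check each constraint at x*: packaging 145/145 (tight); pick-and-place 115/115 (tight).
The binding rows give the dual system: 4·y_packaging + 2·y_pick-and-place = 22 and 5·y_packaging + 5·y_pick-and-place = 35.
Solving: y_packaging = 4, y_pick-and-place = 3.
Shadow price of packaging = 4.

4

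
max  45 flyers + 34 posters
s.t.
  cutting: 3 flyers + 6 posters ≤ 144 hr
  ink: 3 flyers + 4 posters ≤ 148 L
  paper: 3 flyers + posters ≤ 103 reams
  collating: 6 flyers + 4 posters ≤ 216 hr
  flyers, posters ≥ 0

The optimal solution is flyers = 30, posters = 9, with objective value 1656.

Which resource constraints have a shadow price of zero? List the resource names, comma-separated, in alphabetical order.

ink, paper

cutting: 144/144 (binding)
ink: 126/148 (slack 22)
paper: 99/103 (slack 4)
collating: 216/216 (binding)
By complementary slackness, a constraint with positive slack has shadow price 0 → ink, paper.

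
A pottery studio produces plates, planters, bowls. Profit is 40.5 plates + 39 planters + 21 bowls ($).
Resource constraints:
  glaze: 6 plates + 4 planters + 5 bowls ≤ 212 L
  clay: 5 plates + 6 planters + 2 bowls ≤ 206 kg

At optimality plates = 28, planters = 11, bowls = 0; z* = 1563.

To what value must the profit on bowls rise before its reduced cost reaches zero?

24

At the optimum: glaze uses 212 of 212 (binding); clay uses 206 of 206 (binding).
The binding rows give the dual system: 6·y_glaze + 5·y_clay = 40.5 and 4·y_glaze + 6·y_clay = 39.
This yields shadow prices y_glaze = 3, y_clay = 4.5.
bowls enters the basis when its profit ≥ yᵀa₃ = 3·5 + 4.5·2 = 24.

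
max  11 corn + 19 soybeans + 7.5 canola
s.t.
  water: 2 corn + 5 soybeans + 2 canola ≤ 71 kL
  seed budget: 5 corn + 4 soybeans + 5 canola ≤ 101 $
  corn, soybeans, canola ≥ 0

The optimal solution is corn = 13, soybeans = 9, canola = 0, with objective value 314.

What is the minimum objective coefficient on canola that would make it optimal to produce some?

Check each constraint at x*: water 71/71 (tight); seed budget 101/101 (tight).
The binding rows give the dual system: 2·y_water + 5·y_seed budget = 11 and 5·y_water + 4·y_seed budget = 19.
This yields shadow prices y_water = 3, y_seed budget = 1.
canola enters the basis when its profit ≥ yᵀa₃ = 3·2 + 1·5 = 11.

11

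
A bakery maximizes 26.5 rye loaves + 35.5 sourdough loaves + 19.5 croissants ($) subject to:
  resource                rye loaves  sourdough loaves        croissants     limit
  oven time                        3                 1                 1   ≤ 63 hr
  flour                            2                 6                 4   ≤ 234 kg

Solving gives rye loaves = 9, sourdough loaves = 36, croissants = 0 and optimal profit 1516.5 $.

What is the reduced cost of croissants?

Both oven time and flour are binding at x*.
From A_Bᵀ y = c: 3·y_oven time + 2·y_flour = 26.5; 1·y_oven time + 6·y_flour = 35.5.
Solving: y_oven time = 5.5, y_flour = 5.
Reduced cost of croissants: c₃ − yᵀa₃ = 19.5 − (5.5·1 + 5·4) = 19.5 − 25.5 = -6.

-6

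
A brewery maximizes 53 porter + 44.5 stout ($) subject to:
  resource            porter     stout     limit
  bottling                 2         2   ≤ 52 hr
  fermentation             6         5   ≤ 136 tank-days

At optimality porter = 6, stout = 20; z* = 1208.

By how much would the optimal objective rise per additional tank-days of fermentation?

Check each constraint at x*: bottling 52/52 (tight); fermentation 136/136 (tight).
From A_Bᵀ y = c: 2·y_bottling + 6·y_fermentation = 53; 2·y_bottling + 5·y_fermentation = 44.5.
→ y_bottling = 1 and y_fermentation = 8.5.
Shadow price of fermentation = 8.5.

8.5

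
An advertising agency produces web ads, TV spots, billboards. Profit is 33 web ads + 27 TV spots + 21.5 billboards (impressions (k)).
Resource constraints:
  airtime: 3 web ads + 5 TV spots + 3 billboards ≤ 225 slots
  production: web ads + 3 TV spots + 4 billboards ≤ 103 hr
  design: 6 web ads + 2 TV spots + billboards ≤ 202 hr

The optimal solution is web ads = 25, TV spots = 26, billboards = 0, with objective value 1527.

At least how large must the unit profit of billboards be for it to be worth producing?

Check each constraint at x*: airtime 205/225 (slack 20); production 103/103 (tight); design 202/202 (tight).
By complementary slackness, y = 0 for the non-binding constraint.
Dual feasibility on the basic columns requires 1·y_production + 6·y_design = 33, 3·y_production + 2·y_design = 27.
Solving: y_production = 6, y_design = 4.5.
billboards enters the basis when its profit ≥ yᵀa₃ = 6·4 + 4.5·1 = 28.5.

28.5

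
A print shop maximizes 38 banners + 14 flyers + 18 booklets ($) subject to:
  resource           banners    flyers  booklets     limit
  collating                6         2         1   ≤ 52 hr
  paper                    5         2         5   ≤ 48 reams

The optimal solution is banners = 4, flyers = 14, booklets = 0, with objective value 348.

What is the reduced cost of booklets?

-5

At the optimum: collating uses 52 of 52 (binding); paper uses 48 of 48 (binding).
From A_Bᵀ y = c: 6·y_collating + 5·y_paper = 38; 2·y_collating + 2·y_paper = 14.
This yields shadow prices y_collating = 3, y_paper = 4.
Reduced cost of booklets: c₃ − yᵀa₃ = 18 − (3·1 + 4·5) = 18 − 23 = -5.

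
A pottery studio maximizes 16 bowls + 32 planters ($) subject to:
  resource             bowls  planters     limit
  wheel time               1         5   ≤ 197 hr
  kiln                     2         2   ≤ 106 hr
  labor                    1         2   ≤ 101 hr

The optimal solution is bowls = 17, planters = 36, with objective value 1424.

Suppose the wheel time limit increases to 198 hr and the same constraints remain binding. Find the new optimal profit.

1428

Check each constraint at x*: wheel time 197/197 (tight); kiln 106/106 (tight); labor 89/101 (slack 12).
By complementary slackness, y = 0 for the non-binding constraint.
Dual feasibility on the basic columns requires 1·y_wheel time + 2·y_kiln = 16, 5·y_wheel time + 2·y_kiln = 32.
This yields shadow prices y_wheel time = 4, y_kiln = 6.
Δz = y_wheel time·Δb = 4 × (1) = 4, so new z* = 1424 + 4 = 1428.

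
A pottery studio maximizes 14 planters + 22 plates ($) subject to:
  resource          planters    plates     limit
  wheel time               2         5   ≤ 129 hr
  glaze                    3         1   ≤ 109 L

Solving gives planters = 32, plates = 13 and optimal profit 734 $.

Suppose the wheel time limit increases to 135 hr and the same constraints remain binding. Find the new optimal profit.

758

At the optimum: wheel time uses 129 of 129 (binding); glaze uses 109 of 109 (binding).
From A_Bᵀ y = c: 2·y_wheel time + 3·y_glaze = 14; 5·y_wheel time + 1·y_glaze = 22.
This yields shadow prices y_wheel time = 4, y_glaze = 2.
Δz = y_wheel time·Δb = 4 × (6) = 24, so new z* = 734 + 24 = 758.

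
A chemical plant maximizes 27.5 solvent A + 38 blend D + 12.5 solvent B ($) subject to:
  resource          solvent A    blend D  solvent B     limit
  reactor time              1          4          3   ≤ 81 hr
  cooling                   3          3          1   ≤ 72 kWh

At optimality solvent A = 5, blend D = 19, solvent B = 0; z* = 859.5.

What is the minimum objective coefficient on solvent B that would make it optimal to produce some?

Both reactor time and cooling are binding at x*.
Dual feasibility on the basic columns requires 1·y_reactor time + 3·y_cooling = 27.5, 4·y_reactor time + 3·y_cooling = 38.
Solving: y_reactor time = 3.5, y_cooling = 8.
solvent B enters the basis when its profit ≥ yᵀa₃ = 3.5·3 + 8·1 = 18.5.

18.5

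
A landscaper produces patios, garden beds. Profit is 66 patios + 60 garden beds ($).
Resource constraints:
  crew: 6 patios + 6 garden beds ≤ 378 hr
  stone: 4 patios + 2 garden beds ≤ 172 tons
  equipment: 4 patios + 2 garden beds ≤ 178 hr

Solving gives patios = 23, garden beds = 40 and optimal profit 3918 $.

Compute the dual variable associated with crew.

9

Binding: crew and stone. Non-binding: equipment (6 unused).
Since equipment is not tight, its dual is 0.
From A_Bᵀ y = c: 6·y_crew + 4·y_stone = 66; 6·y_crew + 2·y_stone = 60.
→ y_crew = 9 and y_stone = 3.
Shadow price of crew = 9.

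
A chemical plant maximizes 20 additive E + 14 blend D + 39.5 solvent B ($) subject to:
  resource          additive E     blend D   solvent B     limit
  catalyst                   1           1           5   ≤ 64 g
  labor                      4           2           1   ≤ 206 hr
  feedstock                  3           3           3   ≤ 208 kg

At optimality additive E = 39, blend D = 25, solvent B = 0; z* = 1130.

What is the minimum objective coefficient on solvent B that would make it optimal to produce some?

43

At the optimum: catalyst uses 64 of 64 (binding); labor uses 206 of 206 (binding); feedstock uses 192 of 208 (slack = 16).
Slack constraints have shadow price 0 (complementary slackness).
From A_Bᵀ y = c: 1·y_catalyst + 4·y_labor = 20; 1·y_catalyst + 2·y_labor = 14.
This yields shadow prices y_catalyst = 8, y_labor = 3.
solvent B enters the basis when its profit ≥ yᵀa₃ = 8·5 + 3·1 = 43.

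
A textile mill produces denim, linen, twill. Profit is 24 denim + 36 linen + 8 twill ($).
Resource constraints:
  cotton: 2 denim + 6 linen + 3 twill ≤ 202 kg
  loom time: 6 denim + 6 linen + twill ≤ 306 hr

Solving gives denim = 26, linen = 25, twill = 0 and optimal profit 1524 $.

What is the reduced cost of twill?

-4

At the optimum: cotton uses 202 of 202 (binding); loom time uses 306 of 306 (binding).
The binding rows give the dual system: 2·y_cotton + 6·y_loom time = 24 and 6·y_cotton + 6·y_loom time = 36.
Solving: y_cotton = 3, y_loom time = 3.
Reduced cost of twill: c₃ − yᵀa₃ = 8 − (3·3 + 3·1) = 8 − 12 = -4.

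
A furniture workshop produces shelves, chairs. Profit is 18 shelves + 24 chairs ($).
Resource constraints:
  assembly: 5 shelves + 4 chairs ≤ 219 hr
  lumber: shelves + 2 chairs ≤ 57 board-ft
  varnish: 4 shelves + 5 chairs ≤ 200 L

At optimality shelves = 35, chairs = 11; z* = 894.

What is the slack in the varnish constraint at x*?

5

varnish used = 4·35 + 5·11 = 195; slack = 200 − 195 = 5.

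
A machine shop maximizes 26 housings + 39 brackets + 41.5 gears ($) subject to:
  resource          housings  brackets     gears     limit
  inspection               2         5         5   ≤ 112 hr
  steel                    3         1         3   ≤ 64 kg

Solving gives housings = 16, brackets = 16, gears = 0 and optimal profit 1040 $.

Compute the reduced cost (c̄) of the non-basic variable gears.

-5.5

Check each constraint at x*: inspection 112/112 (tight); steel 64/64 (tight).
Dual feasibility on the basic columns requires 2·y_inspection + 3·y_steel = 26, 5·y_inspection + 1·y_steel = 39.
Solving: y_inspection = 7, y_steel = 4.
Reduced cost of gears: c₃ − yᵀa₃ = 41.5 − (7·5 + 4·3) = 41.5 − 47 = -5.5.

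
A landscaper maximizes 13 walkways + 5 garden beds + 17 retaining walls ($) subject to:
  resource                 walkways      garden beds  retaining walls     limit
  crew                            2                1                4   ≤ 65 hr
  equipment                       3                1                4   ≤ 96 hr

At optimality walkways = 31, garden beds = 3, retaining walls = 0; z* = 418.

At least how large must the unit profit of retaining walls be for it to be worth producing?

Check each constraint at x*: crew 65/65 (tight); equipment 96/96 (tight).
Dual feasibility on the basic columns requires 2·y_crew + 3·y_equipment = 13, 1·y_crew + 1·y_equipment = 5.
→ y_crew = 2 and y_equipment = 3.
retaining walls enters the basis when its profit ≥ yᵀa₃ = 2·4 + 3·4 = 20.

20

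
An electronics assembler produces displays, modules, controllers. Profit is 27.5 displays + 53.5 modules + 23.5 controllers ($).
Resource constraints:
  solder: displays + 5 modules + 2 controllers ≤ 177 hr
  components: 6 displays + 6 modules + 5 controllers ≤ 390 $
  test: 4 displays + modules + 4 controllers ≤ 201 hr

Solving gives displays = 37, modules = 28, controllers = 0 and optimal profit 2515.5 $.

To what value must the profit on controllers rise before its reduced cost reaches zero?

30.5

At the optimum: solder uses 177 of 177 (binding); components uses 390 of 390 (binding); test uses 176 of 201 (slack = 25).
By complementary slackness, y = 0 for the non-binding constraint.
Dual feasibility on the basic columns requires 1·y_solder + 6·y_components = 27.5, 5·y_solder + 6·y_components = 53.5.
This yields shadow prices y_solder = 6.5, y_components = 3.5.
controllers enters the basis when its profit ≥ yᵀa₃ = 6.5·2 + 3.5·5 = 30.5.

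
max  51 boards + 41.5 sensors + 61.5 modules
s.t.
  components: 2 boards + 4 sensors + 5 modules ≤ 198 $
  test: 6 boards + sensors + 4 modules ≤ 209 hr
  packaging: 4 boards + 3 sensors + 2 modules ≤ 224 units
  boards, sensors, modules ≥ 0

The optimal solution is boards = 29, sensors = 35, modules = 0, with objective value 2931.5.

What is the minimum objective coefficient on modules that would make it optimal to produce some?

67

At the optimum: components uses 198 of 198 (binding); test uses 209 of 209 (binding); packaging uses 221 of 224 (slack = 3).
By complementary slackness, y = 0 for the non-binding constraint.
The binding rows give the dual system: 2·y_components + 6·y_test = 51 and 4·y_components + 1·y_test = 41.5.
This yields shadow prices y_components = 9, y_test = 5.5.
modules enters the basis when its profit ≥ yᵀa₃ = 9·5 + 5.5·4 = 67.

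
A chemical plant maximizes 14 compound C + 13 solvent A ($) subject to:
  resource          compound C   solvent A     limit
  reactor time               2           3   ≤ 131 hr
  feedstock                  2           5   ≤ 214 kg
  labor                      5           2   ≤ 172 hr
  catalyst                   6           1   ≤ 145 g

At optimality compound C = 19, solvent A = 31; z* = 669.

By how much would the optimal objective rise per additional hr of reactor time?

4

Binding: reactor time and catalyst. Non-binding: feedstock (21 unused), labor (15 unused).
By complementary slackness, y = 0 for the non-binding constraints.
The binding rows give the dual system: 2·y_reactor time + 6·y_catalyst = 14 and 3·y_reactor time + 1·y_catalyst = 13.
Solving: y_reactor time = 4, y_catalyst = 1.
Shadow price of reactor time = 4.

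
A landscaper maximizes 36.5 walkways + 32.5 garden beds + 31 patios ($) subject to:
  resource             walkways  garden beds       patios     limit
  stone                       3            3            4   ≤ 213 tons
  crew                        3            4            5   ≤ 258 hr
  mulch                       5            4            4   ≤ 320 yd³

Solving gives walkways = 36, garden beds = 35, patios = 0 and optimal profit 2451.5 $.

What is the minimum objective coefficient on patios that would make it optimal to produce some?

38

Check each constraint at x*: stone 213/213 (tight); crew 248/258 (slack 10); mulch 320/320 (tight).
Slack constraints have shadow price 0 (complementary slackness).
Dual feasibility on the basic columns requires 3·y_stone + 5·y_mulch = 36.5, 3·y_stone + 4·y_mulch = 32.5.
This yields shadow prices y_stone = 5.5, y_mulch = 4.
patios enters the basis when its profit ≥ yᵀa₃ = 5.5·4 + 4·4 = 38.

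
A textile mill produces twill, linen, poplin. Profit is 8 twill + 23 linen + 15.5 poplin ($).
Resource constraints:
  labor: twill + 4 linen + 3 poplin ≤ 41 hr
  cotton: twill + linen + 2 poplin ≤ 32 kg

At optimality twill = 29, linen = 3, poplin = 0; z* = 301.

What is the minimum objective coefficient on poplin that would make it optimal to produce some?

Check each constraint at x*: labor 41/41 (tight); cotton 32/32 (tight).
The binding rows give the dual system: 1·y_labor + 1·y_cotton = 8 and 4·y_labor + 1·y_cotton = 23.
→ y_labor = 5 and y_cotton = 3.
poplin enters the basis when its profit ≥ yᵀa₃ = 5·3 + 3·2 = 21.

21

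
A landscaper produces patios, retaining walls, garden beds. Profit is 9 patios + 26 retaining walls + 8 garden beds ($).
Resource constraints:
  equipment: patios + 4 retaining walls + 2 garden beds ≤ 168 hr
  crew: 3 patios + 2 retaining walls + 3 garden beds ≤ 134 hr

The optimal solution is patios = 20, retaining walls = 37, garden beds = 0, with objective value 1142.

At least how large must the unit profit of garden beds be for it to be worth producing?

Both equipment and crew are binding at x*.
Dual feasibility on the basic columns requires 1·y_equipment + 3·y_crew = 9, 4·y_equipment + 2·y_crew = 26.
Solving: y_equipment = 6, y_crew = 1.
garden beds enters the basis when its profit ≥ yᵀa₃ = 6·2 + 1·3 = 15.

15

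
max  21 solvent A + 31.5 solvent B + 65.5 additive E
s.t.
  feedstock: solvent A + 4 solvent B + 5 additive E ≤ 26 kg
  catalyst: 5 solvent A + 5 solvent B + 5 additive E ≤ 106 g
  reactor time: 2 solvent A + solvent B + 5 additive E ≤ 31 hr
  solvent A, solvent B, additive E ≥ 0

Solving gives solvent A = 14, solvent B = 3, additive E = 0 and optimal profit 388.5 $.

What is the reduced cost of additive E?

At the optimum: feedstock uses 26 of 26 (binding); catalyst uses 85 of 106 (slack = 21); reactor time uses 31 of 31 (binding).
By complementary slackness, y = 0 for the non-binding constraint.
From A_Bᵀ y = c: 1·y_feedstock + 2·y_reactor time = 21; 4·y_feedstock + 1·y_reactor time = 31.5.
→ y_feedstock = 6 and y_reactor time = 7.5.
Reduced cost of additive E: c₃ − yᵀa₃ = 65.5 − (6·5 + 7.5·5) = 65.5 − 67.5 = -2.

-2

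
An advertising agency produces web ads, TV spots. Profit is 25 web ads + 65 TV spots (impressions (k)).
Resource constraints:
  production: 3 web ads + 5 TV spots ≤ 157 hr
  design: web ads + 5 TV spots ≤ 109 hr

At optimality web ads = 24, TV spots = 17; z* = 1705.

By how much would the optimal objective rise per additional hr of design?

Check each constraint at x*: production 157/157 (tight); design 109/109 (tight).
The binding rows give the dual system: 3·y_production + 1·y_design = 25 and 5·y_production + 5·y_design = 65.
This yields shadow prices y_production = 6, y_design = 7.
Shadow price of design = 7.

7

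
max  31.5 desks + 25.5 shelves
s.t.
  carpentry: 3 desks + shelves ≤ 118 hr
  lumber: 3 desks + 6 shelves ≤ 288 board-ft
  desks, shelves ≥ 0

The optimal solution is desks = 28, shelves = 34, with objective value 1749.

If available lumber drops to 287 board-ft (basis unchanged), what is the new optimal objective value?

1746

At the optimum: carpentry uses 118 of 118 (binding); lumber uses 288 of 288 (binding).
From A_Bᵀ y = c: 3·y_carpentry + 3·y_lumber = 31.5; 1·y_carpentry + 6·y_lumber = 25.5.
This yields shadow prices y_carpentry = 7.5, y_lumber = 3.
Δz = y_lumber·Δb = 3 × (-1) = -3, so new z* = 1749 − 3 = 1746.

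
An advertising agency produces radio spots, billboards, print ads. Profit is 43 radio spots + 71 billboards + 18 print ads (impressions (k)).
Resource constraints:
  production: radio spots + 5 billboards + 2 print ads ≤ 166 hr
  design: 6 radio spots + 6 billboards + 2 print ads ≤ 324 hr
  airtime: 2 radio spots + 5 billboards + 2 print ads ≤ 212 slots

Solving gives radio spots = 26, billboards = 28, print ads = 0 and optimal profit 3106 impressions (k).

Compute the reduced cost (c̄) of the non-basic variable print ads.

At the optimum: production uses 166 of 166 (binding); design uses 324 of 324 (binding); airtime uses 192 of 212 (slack = 20).
By complementary slackness, y = 0 for the non-binding constraint.
From A_Bᵀ y = c: 1·y_production + 6·y_design = 43; 5·y_production + 6·y_design = 71.
Solving: y_production = 7, y_design = 6.
Reduced cost of print ads: c₃ − yᵀa₃ = 18 − (7·2 + 6·2) = 18 − 26 = -8.

-8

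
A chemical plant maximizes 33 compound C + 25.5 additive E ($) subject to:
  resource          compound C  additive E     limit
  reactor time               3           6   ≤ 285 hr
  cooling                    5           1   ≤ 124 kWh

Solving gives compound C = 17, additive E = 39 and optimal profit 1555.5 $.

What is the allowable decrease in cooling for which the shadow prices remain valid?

Binding constraints: reactor time, cooling. The basis is B = [[3,6],[5,1]] with det -27.
Per unit decrease in cooling, x* moves by d = (-0.2222, 0.1111).
The basis stays optimal until compound C reaches 0; allowable decrease = 76.5 kWh.

76.5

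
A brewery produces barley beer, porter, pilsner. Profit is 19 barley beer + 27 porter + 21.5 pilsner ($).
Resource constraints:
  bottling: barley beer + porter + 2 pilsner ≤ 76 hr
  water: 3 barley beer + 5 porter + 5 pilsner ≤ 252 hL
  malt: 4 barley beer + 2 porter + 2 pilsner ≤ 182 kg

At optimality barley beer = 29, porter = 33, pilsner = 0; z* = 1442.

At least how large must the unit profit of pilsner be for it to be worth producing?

Binding: water and malt. Non-binding: bottling (14 unused).
Since bottling is not tight, its dual is 0.
The binding rows give the dual system: 3·y_water + 4·y_malt = 19 and 5·y_water + 2·y_malt = 27.
This yields shadow prices y_water = 5, y_malt = 1.
pilsner enters the basis when its profit ≥ yᵀa₃ = 5·5 + 1·2 = 27.

27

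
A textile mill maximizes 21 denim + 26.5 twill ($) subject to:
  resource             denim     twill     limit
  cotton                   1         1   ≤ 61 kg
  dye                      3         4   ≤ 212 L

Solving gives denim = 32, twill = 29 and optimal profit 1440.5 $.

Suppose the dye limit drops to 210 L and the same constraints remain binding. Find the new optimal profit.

Both cotton and dye are binding at x*.
From A_Bᵀ y = c: 1·y_cotton + 3·y_dye = 21; 1·y_cotton + 4·y_dye = 26.5.
→ y_cotton = 4.5 and y_dye = 5.5.
Δz = y_dye·Δb = 5.5 × (-2) = -11, so new z* = 1440.5 − 11 = 1429.5.

1429.5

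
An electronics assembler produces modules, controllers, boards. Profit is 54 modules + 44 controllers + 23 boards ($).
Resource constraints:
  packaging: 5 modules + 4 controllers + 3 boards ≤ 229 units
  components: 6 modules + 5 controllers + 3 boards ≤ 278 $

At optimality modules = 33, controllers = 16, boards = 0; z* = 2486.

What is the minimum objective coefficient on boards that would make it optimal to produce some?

Check each constraint at x*: packaging 229/229 (tight); components 278/278 (tight).
Dual feasibility on the basic columns requires 5·y_packaging + 6·y_components = 54, 4·y_packaging + 5·y_components = 44.
Solving: y_packaging = 6, y_components = 4.
boards enters the basis when its profit ≥ yᵀa₃ = 6·3 + 4·3 = 30.

30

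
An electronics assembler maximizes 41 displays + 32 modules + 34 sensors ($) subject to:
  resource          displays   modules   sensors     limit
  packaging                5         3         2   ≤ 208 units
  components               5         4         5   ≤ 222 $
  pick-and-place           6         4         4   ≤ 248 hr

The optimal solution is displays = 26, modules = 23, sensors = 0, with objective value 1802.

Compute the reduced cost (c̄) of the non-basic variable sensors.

At the optimum: packaging uses 199 of 208 (slack = 9); components uses 222 of 222 (binding); pick-and-place uses 248 of 248 (binding).
By complementary slackness, y = 0 for the non-binding constraint.
Dual feasibility on the basic columns requires 5·y_components + 6·y_pick-and-place = 41, 4·y_components + 4·y_pick-and-place = 32.
→ y_components = 7 and y_pick-and-place = 1.
Reduced cost of sensors: c₃ − yᵀa₃ = 34 − (7·5 + 1·4) = 34 − 39 = -5.

-5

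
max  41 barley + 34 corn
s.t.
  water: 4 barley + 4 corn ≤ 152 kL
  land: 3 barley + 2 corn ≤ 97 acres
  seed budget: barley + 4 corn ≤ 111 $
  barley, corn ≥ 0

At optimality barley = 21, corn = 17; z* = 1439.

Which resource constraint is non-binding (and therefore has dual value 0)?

seed budget

water: 152/152 (binding)
land: 97/97 (binding)
seed budget: 89/111 (slack 22)
By complementary slackness, a constraint with positive slack has shadow price 0 → seed budget.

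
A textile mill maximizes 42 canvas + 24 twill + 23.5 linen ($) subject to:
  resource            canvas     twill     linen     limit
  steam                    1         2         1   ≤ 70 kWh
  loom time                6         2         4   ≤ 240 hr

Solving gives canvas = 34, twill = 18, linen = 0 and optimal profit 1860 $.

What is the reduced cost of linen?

At the optimum: steam uses 70 of 70 (binding); loom time uses 240 of 240 (binding).
The binding rows give the dual system: 1·y_steam + 6·y_loom time = 42 and 2·y_steam + 2·y_loom time = 24.
→ y_steam = 6 and y_loom time = 6.
Reduced cost of linen: c₃ − yᵀa₃ = 23.5 − (6·1 + 6·4) = 23.5 − 30 = -6.5.

-6.5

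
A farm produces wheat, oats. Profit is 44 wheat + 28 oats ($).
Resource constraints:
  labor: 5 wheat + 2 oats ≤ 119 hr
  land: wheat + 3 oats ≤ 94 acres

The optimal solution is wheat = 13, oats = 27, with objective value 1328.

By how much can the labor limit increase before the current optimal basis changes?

351

Binding constraints: labor, land. The basis is B = [[5,2],[1,3]] with det 13.
Per unit increase in labor, x* moves by d = (0.2308, -0.0769).
The basis stays optimal until oats reaches 0; allowable increase = 351 hr.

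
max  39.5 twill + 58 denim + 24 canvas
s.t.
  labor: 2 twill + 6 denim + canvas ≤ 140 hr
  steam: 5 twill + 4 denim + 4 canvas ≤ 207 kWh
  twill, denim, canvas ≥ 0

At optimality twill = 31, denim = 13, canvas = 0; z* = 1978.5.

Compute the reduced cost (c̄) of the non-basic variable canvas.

-4

At the optimum: labor uses 140 of 140 (binding); steam uses 207 of 207 (binding).
The binding rows give the dual system: 2·y_labor + 5·y_steam = 39.5 and 6·y_labor + 4·y_steam = 58.
This yields shadow prices y_labor = 6, y_steam = 5.5.
Reduced cost of canvas: c₃ − yᵀa₃ = 24 − (6·1 + 5.5·4) = 24 − 28 = -4.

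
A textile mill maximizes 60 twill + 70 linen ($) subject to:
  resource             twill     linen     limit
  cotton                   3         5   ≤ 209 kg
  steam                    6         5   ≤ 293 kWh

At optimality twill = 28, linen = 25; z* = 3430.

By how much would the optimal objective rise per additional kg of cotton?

8

At the optimum: cotton uses 209 of 209 (binding); steam uses 293 of 293 (binding).
Dual feasibility on the basic columns requires 3·y_cotton + 6·y_steam = 60, 5·y_cotton + 5·y_steam = 70.
This yields shadow prices y_cotton = 8, y_steam = 6.
Shadow price of cotton = 8.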